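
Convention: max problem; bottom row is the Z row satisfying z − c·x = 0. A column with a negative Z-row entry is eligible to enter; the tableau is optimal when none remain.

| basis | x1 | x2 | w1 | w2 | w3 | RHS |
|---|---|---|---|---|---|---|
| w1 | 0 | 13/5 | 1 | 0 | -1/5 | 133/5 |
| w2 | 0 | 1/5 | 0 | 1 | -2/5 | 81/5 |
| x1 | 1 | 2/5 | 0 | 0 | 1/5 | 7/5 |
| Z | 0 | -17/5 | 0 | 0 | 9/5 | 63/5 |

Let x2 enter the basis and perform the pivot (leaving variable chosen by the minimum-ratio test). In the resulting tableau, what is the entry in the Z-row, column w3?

7/2

Ratio test on column x2 — row 1: (133/5)/(13/5) = 133/13; row 2: (81/5)/(1/5) = 81; row 3: (7/5)/(2/5) = 7/2. Minimum is 7/2 at row 3 (x1 leaves); pivot element 2/5.
Divide row 3 by 2/5; eliminate column x2 from the other rows.
Z-row update in column w3: 9/5 − (-17/5)·(1/2) = 7/2.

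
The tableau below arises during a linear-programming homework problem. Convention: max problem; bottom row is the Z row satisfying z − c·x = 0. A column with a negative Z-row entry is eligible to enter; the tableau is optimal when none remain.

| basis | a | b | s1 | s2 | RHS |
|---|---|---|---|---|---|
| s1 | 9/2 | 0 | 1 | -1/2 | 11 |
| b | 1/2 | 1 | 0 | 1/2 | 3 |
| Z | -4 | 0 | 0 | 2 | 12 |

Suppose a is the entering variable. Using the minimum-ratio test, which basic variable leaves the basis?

Column a entries and ratios — s1: 11/(9/2) = 22/9; b: 3/(1/2) = 6.
Smallest ratio is 22/9 in the row of s1, so s1 leaves.

s1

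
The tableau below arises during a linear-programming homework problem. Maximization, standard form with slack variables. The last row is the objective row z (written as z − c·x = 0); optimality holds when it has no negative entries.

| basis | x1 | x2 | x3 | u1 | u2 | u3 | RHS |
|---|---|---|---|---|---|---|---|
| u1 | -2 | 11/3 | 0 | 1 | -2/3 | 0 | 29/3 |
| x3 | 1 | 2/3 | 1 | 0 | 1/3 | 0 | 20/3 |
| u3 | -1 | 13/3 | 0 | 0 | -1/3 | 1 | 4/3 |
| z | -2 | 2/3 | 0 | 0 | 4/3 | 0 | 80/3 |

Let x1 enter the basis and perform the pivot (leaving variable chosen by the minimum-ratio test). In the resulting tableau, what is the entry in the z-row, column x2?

2

Ratio test on column x1 — row 1: entry -2 ≤ 0; row 2: (20/3)/1 = 20/3; row 3: entry -1 ≤ 0. Minimum is 20/3 at row 2 (x3 leaves); pivot element 1.
Divide row 2 by 1; eliminate column x1 from the other rows.
z-row update in column x2: 2/3 − (-2)·(2/3) = 2.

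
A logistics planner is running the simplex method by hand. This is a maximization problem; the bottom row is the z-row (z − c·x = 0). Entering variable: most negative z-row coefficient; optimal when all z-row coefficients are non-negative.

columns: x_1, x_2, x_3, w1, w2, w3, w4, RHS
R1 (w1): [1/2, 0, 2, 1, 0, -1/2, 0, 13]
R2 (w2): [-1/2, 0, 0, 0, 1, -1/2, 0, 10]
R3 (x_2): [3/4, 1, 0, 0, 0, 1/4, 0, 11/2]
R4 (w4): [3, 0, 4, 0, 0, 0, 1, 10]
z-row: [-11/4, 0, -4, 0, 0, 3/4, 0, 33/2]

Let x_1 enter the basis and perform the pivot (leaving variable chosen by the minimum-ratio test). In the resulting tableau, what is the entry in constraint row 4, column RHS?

Ratio test on column x_1 — row 1: 13/(1/2) = 26; row 2: entry -1/2 ≤ 0; row 3: (11/2)/(3/4) = 22/3; row 4: 10/3 = 10/3. Minimum is 10/3 at row 4 (w4 leaves); pivot element 3.
Divide row 4 by 3; eliminate column x_1 from the other rows.
In the new row 4, the RHS entry is the old entry divided by the pivot: 10/3 = 10/3.

10/3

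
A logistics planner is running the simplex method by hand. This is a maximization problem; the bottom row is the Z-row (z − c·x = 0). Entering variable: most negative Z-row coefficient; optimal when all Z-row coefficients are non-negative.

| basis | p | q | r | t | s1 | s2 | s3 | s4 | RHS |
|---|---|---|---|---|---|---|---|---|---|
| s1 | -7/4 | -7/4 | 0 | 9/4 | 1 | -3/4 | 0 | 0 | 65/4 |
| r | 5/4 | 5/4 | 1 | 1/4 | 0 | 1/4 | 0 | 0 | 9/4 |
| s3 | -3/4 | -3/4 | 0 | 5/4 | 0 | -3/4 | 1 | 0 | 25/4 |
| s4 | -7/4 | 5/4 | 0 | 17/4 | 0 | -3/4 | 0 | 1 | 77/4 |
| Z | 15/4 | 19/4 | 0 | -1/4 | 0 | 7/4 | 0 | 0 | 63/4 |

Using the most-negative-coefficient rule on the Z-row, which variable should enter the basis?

Negative Z-row entries: t: -1/4.
The most negative is -1/4 in column t, so t enters.

t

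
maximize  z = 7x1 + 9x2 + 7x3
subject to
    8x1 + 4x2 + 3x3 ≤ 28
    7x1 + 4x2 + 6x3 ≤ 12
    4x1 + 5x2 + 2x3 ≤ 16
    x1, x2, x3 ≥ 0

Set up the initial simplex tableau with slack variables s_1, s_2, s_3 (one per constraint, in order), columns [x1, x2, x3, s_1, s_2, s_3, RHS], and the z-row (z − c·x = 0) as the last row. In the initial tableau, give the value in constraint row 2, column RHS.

The RHS of constraint 2 is b_2 = 12.

12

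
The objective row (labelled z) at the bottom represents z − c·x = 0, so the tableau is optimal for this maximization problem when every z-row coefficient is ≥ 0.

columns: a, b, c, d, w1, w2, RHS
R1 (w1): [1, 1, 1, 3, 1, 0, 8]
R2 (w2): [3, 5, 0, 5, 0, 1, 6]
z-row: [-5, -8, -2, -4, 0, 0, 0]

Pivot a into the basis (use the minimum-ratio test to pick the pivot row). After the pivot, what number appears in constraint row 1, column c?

1

Ratio test on column a — row 1: 8/1 = 8; row 2: 6/3 = 2. Minimum is 2 at row 2 (w2 leaves); pivot element 3.
Divide row 2 by 3; eliminate column a from the other rows.
Row 1 update in column c: 1 − 1·0 = 1.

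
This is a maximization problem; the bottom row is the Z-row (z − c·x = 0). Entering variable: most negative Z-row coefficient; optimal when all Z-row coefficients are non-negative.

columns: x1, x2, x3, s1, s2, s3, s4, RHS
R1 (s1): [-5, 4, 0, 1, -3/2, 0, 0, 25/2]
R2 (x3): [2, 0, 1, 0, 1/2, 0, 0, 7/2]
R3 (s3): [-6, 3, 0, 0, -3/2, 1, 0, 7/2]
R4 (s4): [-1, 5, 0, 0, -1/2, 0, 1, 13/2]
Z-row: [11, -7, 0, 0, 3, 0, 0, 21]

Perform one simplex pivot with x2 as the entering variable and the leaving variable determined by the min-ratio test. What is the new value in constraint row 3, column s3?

Ratio test on column x2 — row 1: (25/2)/4 = 25/8; row 2: entry 0 ≤ 0; row 3: (7/2)/3 = 7/6; row 4: (13/2)/5 = 13/10. Minimum is 7/6 at row 3 (s3 leaves); pivot element 3.
Divide row 3 by 3; eliminate column x2 from the other rows.
In the new row 3, the s3 entry is the old entry divided by the pivot: 1/3 = 1/3.

1/3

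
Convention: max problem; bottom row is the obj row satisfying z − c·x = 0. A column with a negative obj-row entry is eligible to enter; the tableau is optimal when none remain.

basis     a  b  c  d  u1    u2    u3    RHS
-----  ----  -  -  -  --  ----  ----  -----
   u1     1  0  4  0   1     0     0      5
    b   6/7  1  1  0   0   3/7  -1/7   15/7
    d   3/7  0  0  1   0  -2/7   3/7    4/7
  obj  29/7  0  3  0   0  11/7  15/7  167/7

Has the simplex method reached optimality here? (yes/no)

yes

Every obj-row coefficient is ≥ 0, so the tableau is optimal.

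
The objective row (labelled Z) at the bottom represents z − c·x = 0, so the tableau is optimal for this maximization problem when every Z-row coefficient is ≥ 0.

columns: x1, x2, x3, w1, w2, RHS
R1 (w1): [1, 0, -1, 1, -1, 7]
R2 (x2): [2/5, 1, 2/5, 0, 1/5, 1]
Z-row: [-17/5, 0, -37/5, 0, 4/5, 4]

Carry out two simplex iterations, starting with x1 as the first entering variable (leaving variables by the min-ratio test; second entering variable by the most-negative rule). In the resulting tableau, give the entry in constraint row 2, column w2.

Ratio test on column x1 — row 1: 7/1 = 7; row 2: 1/(2/5) = 5/2. Minimum is 5/2 at row 2 (x2 leaves); pivot element 2/5.
Divide row 2 by 2/5; eliminate column x1 from the other rows.
Second iteration: most negative Z-row entry is -4 in column x3, so x3 enters.
Ratio test on column x3 — row 1: entry -2 ≤ 0; row 2: (5/2)/1 = 5/2. Minimum is 5/2 at row 2 (x1 leaves); pivot element 1.
Divide row 2 by 1; eliminate column x3 from the other rows.
After both pivots, the entry at constraint row 2, column w2 is 1/2.

1/2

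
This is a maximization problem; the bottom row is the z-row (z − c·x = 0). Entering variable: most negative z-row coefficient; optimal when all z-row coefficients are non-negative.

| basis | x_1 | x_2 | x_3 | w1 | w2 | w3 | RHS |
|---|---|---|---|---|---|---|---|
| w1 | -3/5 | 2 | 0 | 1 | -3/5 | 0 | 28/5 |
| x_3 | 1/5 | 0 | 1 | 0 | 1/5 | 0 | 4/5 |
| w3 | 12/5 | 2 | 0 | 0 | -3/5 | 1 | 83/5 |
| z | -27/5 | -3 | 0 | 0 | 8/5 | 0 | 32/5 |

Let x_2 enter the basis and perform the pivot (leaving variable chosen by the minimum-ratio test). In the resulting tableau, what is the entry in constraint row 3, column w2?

Ratio test on column x_2 — row 1: (28/5)/2 = 14/5; row 2: entry 0 ≤ 0; row 3: (83/5)/2 = 83/10. Minimum is 14/5 at row 1 (w1 leaves); pivot element 2.
Divide row 1 by 2; eliminate column x_2 from the other rows.
Row 3 update in column w2: -3/5 − 2·(-3/10) = 0.

0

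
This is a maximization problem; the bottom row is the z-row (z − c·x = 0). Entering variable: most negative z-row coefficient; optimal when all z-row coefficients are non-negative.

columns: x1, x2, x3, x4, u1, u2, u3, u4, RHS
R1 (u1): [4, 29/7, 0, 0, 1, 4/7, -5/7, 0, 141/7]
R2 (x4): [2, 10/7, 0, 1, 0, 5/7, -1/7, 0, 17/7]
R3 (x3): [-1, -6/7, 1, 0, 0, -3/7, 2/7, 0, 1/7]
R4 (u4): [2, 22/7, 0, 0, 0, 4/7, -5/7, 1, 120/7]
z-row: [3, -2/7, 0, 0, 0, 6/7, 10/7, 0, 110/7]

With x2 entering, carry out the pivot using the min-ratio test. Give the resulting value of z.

Ratio test on column x2 — row 1: (141/7)/(29/7) = 141/29; row 2: (17/7)/(10/7) = 17/10; row 3: entry -6/7 ≤ 0; row 4: (120/7)/(22/7) = 60/11. Minimum is 17/10 at row 2 (x4 leaves); pivot element 10/7.
Pivot on row 2; the z-row RHS becomes 110/7 − (-2/7)·(17/10) = 81/5.

81/5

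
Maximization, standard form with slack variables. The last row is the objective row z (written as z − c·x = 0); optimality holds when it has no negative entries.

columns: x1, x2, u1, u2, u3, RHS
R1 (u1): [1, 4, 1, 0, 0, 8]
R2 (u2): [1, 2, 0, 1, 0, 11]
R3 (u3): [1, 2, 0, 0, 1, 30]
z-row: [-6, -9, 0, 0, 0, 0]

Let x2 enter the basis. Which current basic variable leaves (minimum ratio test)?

Column x2 entries and ratios — u1: 8/4 = 2; u2: 11/2 = 11/2; u3: 30/2 = 15.
Smallest ratio is 2 in the row of u1, so u1 leaves.

u1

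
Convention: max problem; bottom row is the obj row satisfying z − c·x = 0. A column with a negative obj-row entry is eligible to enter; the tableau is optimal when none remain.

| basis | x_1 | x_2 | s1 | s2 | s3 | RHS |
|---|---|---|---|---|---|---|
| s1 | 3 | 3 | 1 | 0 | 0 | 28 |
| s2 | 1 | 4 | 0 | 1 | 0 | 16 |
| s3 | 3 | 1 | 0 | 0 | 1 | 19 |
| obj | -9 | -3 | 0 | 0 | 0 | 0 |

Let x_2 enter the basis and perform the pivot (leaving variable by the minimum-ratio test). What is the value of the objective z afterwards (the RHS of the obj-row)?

Ratio test on column x_2 — row 1: 28/3 = 28/3; row 2: 16/4 = 4; row 3: 19/1 = 19. Minimum is 4 at row 2 (s2 leaves); pivot element 4.
Pivot on row 2; the obj-row RHS becomes 0 − (-3)·4 = 12.

12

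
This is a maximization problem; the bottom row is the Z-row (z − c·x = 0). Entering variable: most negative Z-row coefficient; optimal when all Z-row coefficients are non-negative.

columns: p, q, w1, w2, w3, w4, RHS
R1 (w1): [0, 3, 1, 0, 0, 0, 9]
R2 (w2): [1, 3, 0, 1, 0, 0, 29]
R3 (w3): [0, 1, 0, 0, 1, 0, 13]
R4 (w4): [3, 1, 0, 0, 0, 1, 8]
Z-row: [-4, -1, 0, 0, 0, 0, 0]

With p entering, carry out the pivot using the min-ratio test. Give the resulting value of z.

Ratio test on column p — row 1: entry 0 ≤ 0; row 2: 29/1 = 29; row 3: entry 0 ≤ 0; row 4: 8/3 = 8/3. Minimum is 8/3 at row 4 (w4 leaves); pivot element 3.
Pivot on row 4; the Z-row RHS becomes 0 − (-4)·(8/3) = 32/3.

32/3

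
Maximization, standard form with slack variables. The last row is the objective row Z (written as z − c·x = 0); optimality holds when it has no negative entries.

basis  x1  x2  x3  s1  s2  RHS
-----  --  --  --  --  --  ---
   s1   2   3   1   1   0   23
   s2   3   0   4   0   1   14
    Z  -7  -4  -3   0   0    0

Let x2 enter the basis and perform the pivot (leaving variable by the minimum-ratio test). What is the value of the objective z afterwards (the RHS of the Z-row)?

92/3

Ratio test on column x2 — row 1: 23/3 = 23/3; row 2: entry 0 ≤ 0. Minimum is 23/3 at row 1 (s1 leaves); pivot element 3.
Pivot on row 1; the Z-row RHS becomes 0 − (-4)·(23/3) = 92/3.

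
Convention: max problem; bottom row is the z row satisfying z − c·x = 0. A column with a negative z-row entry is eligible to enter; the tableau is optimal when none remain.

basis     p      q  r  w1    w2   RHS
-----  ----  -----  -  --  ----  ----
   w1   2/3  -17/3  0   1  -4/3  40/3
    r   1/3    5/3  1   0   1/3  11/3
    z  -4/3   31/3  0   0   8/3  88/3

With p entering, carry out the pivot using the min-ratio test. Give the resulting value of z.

44

Ratio test on column p — row 1: (40/3)/(2/3) = 20; row 2: (11/3)/(1/3) = 11. Minimum is 11 at row 2 (r leaves); pivot element 1/3.
Pivot on row 2; the z-row RHS becomes 88/3 − (-4/3)·11 = 44.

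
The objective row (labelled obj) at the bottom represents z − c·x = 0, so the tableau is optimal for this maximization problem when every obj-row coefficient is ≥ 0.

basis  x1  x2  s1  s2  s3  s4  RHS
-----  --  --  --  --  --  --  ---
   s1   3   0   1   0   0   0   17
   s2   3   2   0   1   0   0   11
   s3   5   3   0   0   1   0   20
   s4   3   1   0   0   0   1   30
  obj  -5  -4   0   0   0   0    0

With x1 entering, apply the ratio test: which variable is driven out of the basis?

Column x1 entries and ratios — s1: 17/3 = 17/3; s2: 11/3 = 11/3; s3: 20/5 = 4; s4: 30/3 = 10.
Smallest ratio is 11/3 in the row of s2, so s2 leaves.

s2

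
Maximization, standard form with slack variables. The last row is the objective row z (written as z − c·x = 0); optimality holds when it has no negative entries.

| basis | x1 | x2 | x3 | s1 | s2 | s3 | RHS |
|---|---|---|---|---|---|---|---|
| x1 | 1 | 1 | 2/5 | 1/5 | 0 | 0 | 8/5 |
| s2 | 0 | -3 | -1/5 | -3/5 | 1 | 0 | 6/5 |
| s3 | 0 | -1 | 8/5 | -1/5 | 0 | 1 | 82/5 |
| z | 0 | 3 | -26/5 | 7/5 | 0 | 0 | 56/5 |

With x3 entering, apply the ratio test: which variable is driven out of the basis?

x1

Column x3 entries and ratios — x1: (8/5)/(2/5) = 4; s2: -1/5 ≤ 0, skip; s3: (82/5)/(8/5) = 41/4.
Smallest ratio is 4 in the row of x1, so x1 leaves.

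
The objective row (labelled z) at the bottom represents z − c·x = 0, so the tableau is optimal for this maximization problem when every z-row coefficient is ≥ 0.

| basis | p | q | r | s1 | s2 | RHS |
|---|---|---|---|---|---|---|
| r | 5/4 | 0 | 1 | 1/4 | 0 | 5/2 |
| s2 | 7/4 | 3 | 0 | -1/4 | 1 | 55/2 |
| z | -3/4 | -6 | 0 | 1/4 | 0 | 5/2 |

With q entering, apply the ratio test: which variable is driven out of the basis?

Column q entries and ratios — r: 0 ≤ 0, skip; s2: (55/2)/3 = 55/6.
Smallest ratio is 55/6 in the row of s2, so s2 leaves.

s2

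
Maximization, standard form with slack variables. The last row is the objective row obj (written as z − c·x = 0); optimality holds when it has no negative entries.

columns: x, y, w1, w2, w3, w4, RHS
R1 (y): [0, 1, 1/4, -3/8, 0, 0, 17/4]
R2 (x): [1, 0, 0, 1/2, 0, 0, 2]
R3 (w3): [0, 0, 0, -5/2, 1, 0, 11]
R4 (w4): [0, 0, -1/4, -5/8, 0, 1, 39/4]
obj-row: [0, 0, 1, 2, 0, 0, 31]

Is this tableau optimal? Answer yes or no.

Every obj-row coefficient is ≥ 0, so the tableau is optimal.

yes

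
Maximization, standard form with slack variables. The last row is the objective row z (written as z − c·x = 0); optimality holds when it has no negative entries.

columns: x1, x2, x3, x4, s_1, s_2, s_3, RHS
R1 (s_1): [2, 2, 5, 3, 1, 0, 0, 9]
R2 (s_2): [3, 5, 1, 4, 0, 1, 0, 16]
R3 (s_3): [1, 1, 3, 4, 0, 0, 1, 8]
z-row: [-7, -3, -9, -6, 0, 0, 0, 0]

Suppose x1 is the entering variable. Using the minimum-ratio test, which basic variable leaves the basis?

Column x1 entries and ratios — s_1: 9/2 = 9/2; s_2: 16/3 = 16/3; s_3: 8/1 = 8.
Smallest ratio is 9/2 in the row of s_1, so s_1 leaves.

s_1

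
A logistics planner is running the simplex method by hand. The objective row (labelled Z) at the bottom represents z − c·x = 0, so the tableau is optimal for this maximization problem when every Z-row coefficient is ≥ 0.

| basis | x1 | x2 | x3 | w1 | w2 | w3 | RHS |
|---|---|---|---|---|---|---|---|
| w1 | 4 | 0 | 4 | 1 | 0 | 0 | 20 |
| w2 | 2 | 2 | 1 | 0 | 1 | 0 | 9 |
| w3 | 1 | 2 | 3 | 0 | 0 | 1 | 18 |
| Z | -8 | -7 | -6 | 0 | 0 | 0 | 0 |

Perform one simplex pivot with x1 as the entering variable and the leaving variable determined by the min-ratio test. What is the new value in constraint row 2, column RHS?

9/2

Ratio test on column x1 — row 1: 20/4 = 5; row 2: 9/2 = 9/2; row 3: 18/1 = 18. Minimum is 9/2 at row 2 (w2 leaves); pivot element 2.
Divide row 2 by 2; eliminate column x1 from the other rows.
In the new row 2, the RHS entry is the old entry divided by the pivot: 9/2 = 9/2.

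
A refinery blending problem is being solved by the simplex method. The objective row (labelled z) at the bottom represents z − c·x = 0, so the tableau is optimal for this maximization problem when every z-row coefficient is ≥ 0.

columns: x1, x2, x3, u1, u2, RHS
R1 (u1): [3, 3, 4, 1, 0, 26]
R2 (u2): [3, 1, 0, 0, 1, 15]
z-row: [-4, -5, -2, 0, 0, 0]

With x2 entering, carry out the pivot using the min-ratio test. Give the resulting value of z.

Ratio test on column x2 — row 1: 26/3 = 26/3; row 2: 15/1 = 15. Minimum is 26/3 at row 1 (u1 leaves); pivot element 3.
Pivot on row 1; the z-row RHS becomes 0 − (-5)·(26/3) = 130/3.

130/3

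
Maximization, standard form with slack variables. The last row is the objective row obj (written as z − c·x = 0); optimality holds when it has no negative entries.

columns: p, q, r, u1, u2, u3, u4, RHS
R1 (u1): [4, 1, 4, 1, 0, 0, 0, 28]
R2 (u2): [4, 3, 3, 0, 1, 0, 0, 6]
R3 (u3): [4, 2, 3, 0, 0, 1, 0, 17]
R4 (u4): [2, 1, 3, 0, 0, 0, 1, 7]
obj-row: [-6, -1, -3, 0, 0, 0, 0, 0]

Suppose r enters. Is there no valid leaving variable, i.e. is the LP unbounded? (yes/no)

Column r has positive entries in row(s) 1, 2, 3, 4, so the ratio test bounds it — not unbounded.

no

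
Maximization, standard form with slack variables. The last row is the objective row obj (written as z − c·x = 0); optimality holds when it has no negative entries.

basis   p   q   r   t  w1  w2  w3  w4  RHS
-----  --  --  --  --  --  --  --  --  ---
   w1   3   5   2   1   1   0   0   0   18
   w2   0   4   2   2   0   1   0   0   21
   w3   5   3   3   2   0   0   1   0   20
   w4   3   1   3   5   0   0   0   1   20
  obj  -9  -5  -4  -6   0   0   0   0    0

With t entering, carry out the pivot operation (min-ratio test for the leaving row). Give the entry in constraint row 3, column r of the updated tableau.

9/5

Ratio test on column t — row 1: 18/1 = 18; row 2: 21/2 = 21/2; row 3: 20/2 = 10; row 4: 20/5 = 4. Minimum is 4 at row 4 (w4 leaves); pivot element 5.
Divide row 4 by 5; eliminate column t from the other rows.
Row 3 update in column r: 3 − 2·(3/5) = 9/5.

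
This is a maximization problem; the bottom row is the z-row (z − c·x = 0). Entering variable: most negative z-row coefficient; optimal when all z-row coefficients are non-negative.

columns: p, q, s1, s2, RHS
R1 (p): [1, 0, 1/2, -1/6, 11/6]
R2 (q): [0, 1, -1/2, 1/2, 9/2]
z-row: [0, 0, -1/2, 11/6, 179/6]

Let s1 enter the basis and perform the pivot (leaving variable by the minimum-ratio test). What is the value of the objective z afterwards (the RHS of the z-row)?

95/3

Ratio test on column s1 — row 1: (11/6)/(1/2) = 11/3; row 2: entry -1/2 ≤ 0. Minimum is 11/3 at row 1 (p leaves); pivot element 1/2.
Pivot on row 1; the z-row RHS becomes 179/6 − (-1/2)·(11/3) = 95/3.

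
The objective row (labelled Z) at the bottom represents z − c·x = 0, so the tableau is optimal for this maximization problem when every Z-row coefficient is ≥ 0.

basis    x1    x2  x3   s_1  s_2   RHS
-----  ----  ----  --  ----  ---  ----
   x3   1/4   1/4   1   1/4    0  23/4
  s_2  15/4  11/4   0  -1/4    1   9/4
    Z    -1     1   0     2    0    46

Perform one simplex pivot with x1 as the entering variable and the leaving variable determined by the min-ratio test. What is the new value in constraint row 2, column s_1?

Ratio test on column x1 — row 1: (23/4)/(1/4) = 23; row 2: (9/4)/(15/4) = 3/5. Minimum is 3/5 at row 2 (s_2 leaves); pivot element 15/4.
Divide row 2 by 15/4; eliminate column x1 from the other rows.
In the new row 2, the s_1 entry is the old entry divided by the pivot: (-1/4)/(15/4) = -1/15.

-1/15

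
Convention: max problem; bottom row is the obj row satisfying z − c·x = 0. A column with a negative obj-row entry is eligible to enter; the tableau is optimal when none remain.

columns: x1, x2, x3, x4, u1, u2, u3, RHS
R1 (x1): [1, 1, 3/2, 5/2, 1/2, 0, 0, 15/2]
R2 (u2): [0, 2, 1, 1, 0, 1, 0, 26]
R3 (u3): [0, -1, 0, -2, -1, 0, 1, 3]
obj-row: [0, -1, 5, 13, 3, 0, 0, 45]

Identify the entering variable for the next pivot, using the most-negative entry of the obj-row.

Negative obj-row entries: x2: -1.
The most negative is -1 in column x2, so x2 enters.

x2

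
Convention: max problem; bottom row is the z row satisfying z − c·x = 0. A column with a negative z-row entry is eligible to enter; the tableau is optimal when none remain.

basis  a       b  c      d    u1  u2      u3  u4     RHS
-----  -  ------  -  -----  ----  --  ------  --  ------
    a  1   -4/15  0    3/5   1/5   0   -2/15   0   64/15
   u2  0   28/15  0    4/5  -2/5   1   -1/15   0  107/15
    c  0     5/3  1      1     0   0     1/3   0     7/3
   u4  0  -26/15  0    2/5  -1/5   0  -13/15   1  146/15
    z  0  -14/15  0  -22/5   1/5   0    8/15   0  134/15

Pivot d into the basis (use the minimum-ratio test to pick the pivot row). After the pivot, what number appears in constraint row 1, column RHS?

Ratio test on column d — row 1: (64/15)/(3/5) = 64/9; row 2: (107/15)/(4/5) = 107/12; row 3: (7/3)/1 = 7/3; row 4: (146/15)/(2/5) = 73/3. Minimum is 7/3 at row 3 (c leaves); pivot element 1.
Divide row 3 by 1; eliminate column d from the other rows.
Row 1 update in column RHS: 64/15 − (3/5)·(7/3) = 43/15.

43/15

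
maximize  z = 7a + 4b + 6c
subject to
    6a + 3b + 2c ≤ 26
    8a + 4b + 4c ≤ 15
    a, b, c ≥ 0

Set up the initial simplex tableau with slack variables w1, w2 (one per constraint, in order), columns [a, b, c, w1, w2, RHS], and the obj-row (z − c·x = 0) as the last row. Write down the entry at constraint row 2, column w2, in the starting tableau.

Slack w2 belongs to constraint 2; its column is the unit vector e_2, so the entry in row 2 is 1.

1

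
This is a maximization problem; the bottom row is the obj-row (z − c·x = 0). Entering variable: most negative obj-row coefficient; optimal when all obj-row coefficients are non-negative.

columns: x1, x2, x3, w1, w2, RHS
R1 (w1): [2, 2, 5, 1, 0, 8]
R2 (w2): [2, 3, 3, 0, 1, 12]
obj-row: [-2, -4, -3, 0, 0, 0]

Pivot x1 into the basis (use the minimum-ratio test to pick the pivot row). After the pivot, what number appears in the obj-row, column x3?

2

Ratio test on column x1 — row 1: 8/2 = 4; row 2: 12/2 = 6. Minimum is 4 at row 1 (w1 leaves); pivot element 2.
Divide row 1 by 2; eliminate column x1 from the other rows.
obj-row update in column x3: -3 − (-2)·(5/2) = 2.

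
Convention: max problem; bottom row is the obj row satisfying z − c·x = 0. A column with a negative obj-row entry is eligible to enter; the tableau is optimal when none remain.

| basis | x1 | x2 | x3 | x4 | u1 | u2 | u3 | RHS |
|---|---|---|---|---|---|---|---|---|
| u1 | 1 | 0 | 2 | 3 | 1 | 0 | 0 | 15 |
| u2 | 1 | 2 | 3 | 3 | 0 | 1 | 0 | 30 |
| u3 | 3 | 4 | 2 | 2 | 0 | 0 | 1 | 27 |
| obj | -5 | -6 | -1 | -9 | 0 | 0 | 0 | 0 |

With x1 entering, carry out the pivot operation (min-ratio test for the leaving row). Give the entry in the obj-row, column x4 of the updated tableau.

-17/3

Ratio test on column x1 — row 1: 15/1 = 15; row 2: 30/1 = 30; row 3: 27/3 = 9. Minimum is 9 at row 3 (u3 leaves); pivot element 3.
Divide row 3 by 3; eliminate column x1 from the other rows.
obj-row update in column x4: -9 − (-5)·(2/3) = -17/3.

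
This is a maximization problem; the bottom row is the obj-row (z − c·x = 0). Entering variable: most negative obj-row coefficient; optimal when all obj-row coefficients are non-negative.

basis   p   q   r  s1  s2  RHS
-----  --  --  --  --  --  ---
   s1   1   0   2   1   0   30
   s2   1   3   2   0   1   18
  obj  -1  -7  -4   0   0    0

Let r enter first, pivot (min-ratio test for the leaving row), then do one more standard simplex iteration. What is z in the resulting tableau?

42

Ratio test on column r — row 1: 30/2 = 15; row 2: 18/2 = 9. Minimum is 9 at row 2 (s2 leaves); pivot element 2.
Pivot on row 2; the obj-row RHS becomes 0 − (-4)·9 = 36.
Next entering variable (most negative obj-row entry -1): q.
Ratio test on column q — row 1: entry -3 ≤ 0; row 2: 9/(3/2) = 6. Minimum is 6 at row 2 (r leaves); pivot element 3/2.
After the second pivot the obj-row RHS is 36 − (-1)·6 = 42.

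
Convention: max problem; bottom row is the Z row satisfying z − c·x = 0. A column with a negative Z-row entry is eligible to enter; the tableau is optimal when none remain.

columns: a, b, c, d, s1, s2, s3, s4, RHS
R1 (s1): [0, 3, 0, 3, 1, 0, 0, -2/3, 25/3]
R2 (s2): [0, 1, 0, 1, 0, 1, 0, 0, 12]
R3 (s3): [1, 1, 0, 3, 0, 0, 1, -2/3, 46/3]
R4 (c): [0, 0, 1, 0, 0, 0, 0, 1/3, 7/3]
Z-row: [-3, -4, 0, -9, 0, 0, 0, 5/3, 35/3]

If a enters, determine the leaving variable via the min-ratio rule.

Column a entries and ratios — s1: 0 ≤ 0, skip; s2: 0 ≤ 0, skip; s3: (46/3)/1 = 46/3; c: 0 ≤ 0, skip.
Smallest ratio is 46/3 in the row of s3, so s3 leaves.

s3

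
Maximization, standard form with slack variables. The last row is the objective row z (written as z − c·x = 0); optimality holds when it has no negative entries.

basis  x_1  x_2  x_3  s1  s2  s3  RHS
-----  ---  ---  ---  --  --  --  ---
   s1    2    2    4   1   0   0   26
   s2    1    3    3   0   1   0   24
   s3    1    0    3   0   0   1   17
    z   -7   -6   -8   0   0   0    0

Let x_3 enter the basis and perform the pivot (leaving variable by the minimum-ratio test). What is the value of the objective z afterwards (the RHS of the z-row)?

Ratio test on column x_3 — row 1: 26/4 = 13/2; row 2: 24/3 = 8; row 3: 17/3 = 17/3. Minimum is 17/3 at row 3 (s3 leaves); pivot element 3.
Pivot on row 3; the z-row RHS becomes 0 − (-8)·(17/3) = 136/3.

136/3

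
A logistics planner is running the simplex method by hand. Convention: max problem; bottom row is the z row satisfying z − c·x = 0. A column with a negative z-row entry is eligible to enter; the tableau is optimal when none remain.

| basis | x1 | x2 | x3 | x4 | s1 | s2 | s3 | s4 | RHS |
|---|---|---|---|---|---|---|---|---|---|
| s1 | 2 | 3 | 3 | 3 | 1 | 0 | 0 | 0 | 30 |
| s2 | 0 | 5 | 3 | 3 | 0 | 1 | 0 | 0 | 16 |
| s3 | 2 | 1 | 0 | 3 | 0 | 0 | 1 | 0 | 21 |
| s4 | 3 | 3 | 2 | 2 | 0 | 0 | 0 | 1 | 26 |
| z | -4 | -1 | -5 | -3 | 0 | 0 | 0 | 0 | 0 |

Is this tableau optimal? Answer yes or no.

The z-row has a negative entry -5 in column x3, so it is not optimal.

no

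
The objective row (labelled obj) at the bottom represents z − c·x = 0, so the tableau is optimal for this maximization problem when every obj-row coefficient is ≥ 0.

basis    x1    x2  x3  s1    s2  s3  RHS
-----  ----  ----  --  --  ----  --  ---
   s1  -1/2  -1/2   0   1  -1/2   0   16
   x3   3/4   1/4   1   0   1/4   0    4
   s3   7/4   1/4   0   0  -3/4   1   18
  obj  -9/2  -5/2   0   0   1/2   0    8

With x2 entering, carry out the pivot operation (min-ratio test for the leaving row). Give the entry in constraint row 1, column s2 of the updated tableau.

0

Ratio test on column x2 — row 1: entry -1/2 ≤ 0; row 2: 4/(1/4) = 16; row 3: 18/(1/4) = 72. Minimum is 16 at row 2 (x3 leaves); pivot element 1/4.
Divide row 2 by 1/4; eliminate column x2 from the other rows.
Row 1 update in column s2: -1/2 − (-1/2)·1 = 0.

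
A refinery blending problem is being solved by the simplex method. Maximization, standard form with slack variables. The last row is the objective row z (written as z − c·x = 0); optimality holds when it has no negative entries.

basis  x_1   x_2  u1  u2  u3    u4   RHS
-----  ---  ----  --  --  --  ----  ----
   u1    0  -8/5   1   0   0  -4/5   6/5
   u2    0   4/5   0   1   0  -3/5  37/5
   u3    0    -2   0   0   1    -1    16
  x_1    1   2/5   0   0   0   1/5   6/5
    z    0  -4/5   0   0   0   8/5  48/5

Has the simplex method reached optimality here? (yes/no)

no

The z-row has a negative entry -4/5 in column x_2, so it is not optimal.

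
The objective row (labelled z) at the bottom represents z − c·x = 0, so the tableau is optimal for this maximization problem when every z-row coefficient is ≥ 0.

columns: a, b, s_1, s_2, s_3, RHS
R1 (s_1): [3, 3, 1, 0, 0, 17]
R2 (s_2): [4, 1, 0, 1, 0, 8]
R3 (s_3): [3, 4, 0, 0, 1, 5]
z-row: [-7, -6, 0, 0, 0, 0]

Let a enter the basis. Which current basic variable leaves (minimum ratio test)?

s_3

Column a entries and ratios — s_1: 17/3 = 17/3; s_2: 8/4 = 2; s_3: 5/3 = 5/3.
Smallest ratio is 5/3 in the row of s_3, so s_3 leaves.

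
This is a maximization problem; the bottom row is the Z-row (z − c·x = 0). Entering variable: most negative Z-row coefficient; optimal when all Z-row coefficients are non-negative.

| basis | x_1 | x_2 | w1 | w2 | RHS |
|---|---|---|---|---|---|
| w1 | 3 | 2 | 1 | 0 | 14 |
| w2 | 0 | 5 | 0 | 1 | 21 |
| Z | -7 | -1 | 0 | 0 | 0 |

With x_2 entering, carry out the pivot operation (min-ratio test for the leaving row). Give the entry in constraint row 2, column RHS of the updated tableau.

Ratio test on column x_2 — row 1: 14/2 = 7; row 2: 21/5 = 21/5. Minimum is 21/5 at row 2 (w2 leaves); pivot element 5.
Divide row 2 by 5; eliminate column x_2 from the other rows.
In the new row 2, the RHS entry is the old entry divided by the pivot: 21/5 = 21/5.

21/5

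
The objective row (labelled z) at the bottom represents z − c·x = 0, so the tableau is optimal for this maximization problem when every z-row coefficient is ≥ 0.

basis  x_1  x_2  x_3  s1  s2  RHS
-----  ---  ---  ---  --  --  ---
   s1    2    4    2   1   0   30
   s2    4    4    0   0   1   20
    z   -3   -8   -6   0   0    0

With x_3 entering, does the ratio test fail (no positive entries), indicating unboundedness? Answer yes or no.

Column x_3 has positive entries in row(s) 1, so the ratio test bounds it — not unbounded.

no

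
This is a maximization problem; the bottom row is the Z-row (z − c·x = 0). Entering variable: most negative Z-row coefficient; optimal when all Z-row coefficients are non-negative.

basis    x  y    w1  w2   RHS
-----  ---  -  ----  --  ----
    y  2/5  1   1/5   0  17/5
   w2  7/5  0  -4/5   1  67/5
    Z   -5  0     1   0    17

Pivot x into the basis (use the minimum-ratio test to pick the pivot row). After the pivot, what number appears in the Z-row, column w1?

Ratio test on column x — row 1: (17/5)/(2/5) = 17/2; row 2: (67/5)/(7/5) = 67/7. Minimum is 17/2 at row 1 (y leaves); pivot element 2/5.
Divide row 1 by 2/5; eliminate column x from the other rows.
Z-row update in column w1: 1 − (-5)·(1/2) = 7/2.

7/2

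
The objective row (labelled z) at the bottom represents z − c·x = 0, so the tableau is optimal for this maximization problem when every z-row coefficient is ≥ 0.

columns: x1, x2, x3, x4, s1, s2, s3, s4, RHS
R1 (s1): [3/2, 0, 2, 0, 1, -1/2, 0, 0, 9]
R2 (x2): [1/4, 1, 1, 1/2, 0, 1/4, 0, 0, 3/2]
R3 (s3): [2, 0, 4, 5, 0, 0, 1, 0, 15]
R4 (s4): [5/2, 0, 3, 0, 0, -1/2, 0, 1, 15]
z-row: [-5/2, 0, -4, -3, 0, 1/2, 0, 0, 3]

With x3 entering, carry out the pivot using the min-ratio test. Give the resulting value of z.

Ratio test on column x3 — row 1: 9/2 = 9/2; row 2: (3/2)/1 = 3/2; row 3: 15/4 = 15/4; row 4: 15/3 = 5. Minimum is 3/2 at row 2 (x2 leaves); pivot element 1.
Pivot on row 2; the z-row RHS becomes 3 − (-4)·(3/2) = 9.

9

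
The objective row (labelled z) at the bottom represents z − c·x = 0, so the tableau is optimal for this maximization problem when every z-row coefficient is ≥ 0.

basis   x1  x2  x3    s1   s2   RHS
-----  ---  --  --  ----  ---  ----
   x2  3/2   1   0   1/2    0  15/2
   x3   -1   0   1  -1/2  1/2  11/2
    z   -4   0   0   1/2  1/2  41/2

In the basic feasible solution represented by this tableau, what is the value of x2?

x2 is basic (row 1); its value is the RHS of that row, 15/2.

15/2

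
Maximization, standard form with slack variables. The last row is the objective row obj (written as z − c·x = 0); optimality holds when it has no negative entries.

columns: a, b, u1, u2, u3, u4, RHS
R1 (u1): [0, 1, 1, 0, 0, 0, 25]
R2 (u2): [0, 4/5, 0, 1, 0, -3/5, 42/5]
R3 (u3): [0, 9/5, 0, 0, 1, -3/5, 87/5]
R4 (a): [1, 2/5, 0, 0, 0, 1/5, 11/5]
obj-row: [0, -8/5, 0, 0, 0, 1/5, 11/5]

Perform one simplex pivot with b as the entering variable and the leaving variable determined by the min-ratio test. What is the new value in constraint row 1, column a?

-5/2

Ratio test on column b — row 1: 25/1 = 25; row 2: (42/5)/(4/5) = 21/2; row 3: (87/5)/(9/5) = 29/3; row 4: (11/5)/(2/5) = 11/2. Minimum is 11/2 at row 4 (a leaves); pivot element 2/5.
Divide row 4 by 2/5; eliminate column b from the other rows.
Row 1 update in column a: 0 − 1·(5/2) = -5/2.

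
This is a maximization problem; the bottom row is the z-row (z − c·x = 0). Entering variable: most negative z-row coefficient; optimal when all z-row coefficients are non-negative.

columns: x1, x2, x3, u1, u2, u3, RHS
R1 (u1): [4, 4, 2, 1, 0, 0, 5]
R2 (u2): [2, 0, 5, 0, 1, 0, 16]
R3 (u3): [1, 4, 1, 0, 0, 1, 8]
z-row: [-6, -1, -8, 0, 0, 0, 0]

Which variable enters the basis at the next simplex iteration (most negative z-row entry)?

Negative z-row entries: x1: -6, x2: -1, x3: -8.
The most negative is -8 in column x3, so x3 enters.

x3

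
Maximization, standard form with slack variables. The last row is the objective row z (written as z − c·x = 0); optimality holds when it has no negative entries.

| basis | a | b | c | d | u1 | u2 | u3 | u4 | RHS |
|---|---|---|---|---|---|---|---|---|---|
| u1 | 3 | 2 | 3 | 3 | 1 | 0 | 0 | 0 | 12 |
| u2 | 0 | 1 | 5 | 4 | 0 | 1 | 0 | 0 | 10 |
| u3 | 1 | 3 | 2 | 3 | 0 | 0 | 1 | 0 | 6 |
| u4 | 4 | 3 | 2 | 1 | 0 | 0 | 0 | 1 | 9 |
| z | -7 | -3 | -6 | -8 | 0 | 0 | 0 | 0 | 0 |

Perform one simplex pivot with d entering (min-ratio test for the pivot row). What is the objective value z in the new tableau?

16

Ratio test on column d — row 1: 12/3 = 4; row 2: 10/4 = 5/2; row 3: 6/3 = 2; row 4: 9/1 = 9. Minimum is 2 at row 3 (u3 leaves); pivot element 3.
Pivot on row 3; the z-row RHS becomes 0 − (-8)·2 = 16.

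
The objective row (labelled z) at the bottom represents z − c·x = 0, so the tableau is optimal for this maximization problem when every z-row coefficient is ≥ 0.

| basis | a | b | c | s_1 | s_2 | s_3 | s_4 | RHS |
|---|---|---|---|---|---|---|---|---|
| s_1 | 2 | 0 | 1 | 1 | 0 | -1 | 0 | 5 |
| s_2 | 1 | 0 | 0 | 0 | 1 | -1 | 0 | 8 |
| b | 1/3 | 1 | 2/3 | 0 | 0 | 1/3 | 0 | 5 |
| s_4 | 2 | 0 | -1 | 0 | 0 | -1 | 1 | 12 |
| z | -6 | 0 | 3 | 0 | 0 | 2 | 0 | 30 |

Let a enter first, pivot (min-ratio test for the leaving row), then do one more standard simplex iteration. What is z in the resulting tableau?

160/3

Ratio test on column a — row 1: 5/2 = 5/2; row 2: 8/1 = 8; row 3: 5/(1/3) = 15; row 4: 12/2 = 6. Minimum is 5/2 at row 1 (s_1 leaves); pivot element 2.
Pivot on row 1; the z-row RHS becomes 30 − (-6)·(5/2) = 45.
Next entering variable (most negative z-row entry -1): s_3.
Ratio test on column s_3 — row 1: entry -1/2 ≤ 0; row 2: entry -1/2 ≤ 0; row 3: (25/6)/(1/2) = 25/3; row 4: entry 0 ≤ 0. Minimum is 25/3 at row 3 (b leaves); pivot element 1/2.
After the second pivot the z-row RHS is 45 − (-1)·(25/3) = 160/3.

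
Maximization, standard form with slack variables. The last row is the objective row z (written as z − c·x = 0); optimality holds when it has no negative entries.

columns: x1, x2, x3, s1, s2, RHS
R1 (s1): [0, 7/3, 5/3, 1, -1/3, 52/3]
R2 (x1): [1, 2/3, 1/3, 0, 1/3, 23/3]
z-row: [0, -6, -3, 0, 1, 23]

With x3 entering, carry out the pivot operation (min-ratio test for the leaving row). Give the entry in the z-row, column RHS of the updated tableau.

Ratio test on column x3 — row 1: (52/3)/(5/3) = 52/5; row 2: (23/3)/(1/3) = 23. Minimum is 52/5 at row 1 (s1 leaves); pivot element 5/3.
Divide row 1 by 5/3; eliminate column x3 from the other rows.
z-row update in column RHS: 23 − (-3)·(52/5) = 271/5.

271/5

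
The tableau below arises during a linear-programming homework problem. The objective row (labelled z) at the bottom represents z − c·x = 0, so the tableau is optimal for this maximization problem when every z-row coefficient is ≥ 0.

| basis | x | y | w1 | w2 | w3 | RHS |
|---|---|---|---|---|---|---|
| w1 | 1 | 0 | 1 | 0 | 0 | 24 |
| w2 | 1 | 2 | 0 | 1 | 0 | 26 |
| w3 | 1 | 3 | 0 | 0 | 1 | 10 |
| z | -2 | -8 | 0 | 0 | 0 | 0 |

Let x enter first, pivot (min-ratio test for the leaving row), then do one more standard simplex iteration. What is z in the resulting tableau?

Ratio test on column x — row 1: 24/1 = 24; row 2: 26/1 = 26; row 3: 10/1 = 10. Minimum is 10 at row 3 (w3 leaves); pivot element 1.
Pivot on row 3; the z-row RHS becomes 0 − (-2)·10 = 20.
Next entering variable (most negative z-row entry -2): y.
Ratio test on column y — row 1: entry -3 ≤ 0; row 2: entry -1 ≤ 0; row 3: 10/3 = 10/3. Minimum is 10/3 at row 3 (x leaves); pivot element 3.
After the second pivot the z-row RHS is 20 − (-2)·(10/3) = 80/3.

80/3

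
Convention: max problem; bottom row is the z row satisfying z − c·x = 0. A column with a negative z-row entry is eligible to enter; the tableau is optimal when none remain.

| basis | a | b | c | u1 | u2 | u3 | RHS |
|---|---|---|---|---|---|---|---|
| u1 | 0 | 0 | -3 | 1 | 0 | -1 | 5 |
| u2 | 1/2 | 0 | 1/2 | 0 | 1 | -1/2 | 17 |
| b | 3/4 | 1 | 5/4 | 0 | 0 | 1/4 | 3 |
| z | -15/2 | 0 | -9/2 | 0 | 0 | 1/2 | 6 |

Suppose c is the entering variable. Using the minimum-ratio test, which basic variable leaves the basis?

Column c entries and ratios — u1: -3 ≤ 0, skip; u2: 17/(1/2) = 34; b: 3/(5/4) = 12/5.
Smallest ratio is 12/5 in the row of b, so b leaves.

b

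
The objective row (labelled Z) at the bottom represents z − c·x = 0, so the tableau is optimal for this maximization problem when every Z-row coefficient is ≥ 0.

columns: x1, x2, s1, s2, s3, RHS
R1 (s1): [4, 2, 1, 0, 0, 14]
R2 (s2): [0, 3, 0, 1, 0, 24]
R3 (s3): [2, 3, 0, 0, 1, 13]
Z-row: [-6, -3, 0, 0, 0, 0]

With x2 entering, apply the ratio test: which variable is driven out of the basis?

s3

Column x2 entries and ratios — s1: 14/2 = 7; s2: 24/3 = 8; s3: 13/3 = 13/3.
Smallest ratio is 13/3 in the row of s3, so s3 leaves.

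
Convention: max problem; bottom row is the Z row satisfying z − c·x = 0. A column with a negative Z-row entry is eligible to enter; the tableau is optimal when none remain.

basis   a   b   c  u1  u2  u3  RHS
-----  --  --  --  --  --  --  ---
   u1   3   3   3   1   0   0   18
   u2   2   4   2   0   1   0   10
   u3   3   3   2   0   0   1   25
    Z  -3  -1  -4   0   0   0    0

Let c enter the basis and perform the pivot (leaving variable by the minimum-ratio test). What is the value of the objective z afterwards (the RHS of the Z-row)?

Ratio test on column c — row 1: 18/3 = 6; row 2: 10/2 = 5; row 3: 25/2 = 25/2. Minimum is 5 at row 2 (u2 leaves); pivot element 2.
Pivot on row 2; the Z-row RHS becomes 0 − (-4)·5 = 20.

20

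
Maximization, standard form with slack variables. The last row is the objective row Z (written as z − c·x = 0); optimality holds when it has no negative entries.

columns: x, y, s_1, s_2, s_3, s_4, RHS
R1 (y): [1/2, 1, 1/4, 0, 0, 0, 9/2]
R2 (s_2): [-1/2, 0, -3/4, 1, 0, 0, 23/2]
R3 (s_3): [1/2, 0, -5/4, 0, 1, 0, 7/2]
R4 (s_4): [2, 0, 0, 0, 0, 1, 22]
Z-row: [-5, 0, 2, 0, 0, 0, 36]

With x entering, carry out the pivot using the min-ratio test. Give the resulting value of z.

71

Ratio test on column x — row 1: (9/2)/(1/2) = 9; row 2: entry -1/2 ≤ 0; row 3: (7/2)/(1/2) = 7; row 4: 22/2 = 11. Minimum is 7 at row 3 (s_3 leaves); pivot element 1/2.
Pivot on row 3; the Z-row RHS becomes 36 − (-5)·7 = 71.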